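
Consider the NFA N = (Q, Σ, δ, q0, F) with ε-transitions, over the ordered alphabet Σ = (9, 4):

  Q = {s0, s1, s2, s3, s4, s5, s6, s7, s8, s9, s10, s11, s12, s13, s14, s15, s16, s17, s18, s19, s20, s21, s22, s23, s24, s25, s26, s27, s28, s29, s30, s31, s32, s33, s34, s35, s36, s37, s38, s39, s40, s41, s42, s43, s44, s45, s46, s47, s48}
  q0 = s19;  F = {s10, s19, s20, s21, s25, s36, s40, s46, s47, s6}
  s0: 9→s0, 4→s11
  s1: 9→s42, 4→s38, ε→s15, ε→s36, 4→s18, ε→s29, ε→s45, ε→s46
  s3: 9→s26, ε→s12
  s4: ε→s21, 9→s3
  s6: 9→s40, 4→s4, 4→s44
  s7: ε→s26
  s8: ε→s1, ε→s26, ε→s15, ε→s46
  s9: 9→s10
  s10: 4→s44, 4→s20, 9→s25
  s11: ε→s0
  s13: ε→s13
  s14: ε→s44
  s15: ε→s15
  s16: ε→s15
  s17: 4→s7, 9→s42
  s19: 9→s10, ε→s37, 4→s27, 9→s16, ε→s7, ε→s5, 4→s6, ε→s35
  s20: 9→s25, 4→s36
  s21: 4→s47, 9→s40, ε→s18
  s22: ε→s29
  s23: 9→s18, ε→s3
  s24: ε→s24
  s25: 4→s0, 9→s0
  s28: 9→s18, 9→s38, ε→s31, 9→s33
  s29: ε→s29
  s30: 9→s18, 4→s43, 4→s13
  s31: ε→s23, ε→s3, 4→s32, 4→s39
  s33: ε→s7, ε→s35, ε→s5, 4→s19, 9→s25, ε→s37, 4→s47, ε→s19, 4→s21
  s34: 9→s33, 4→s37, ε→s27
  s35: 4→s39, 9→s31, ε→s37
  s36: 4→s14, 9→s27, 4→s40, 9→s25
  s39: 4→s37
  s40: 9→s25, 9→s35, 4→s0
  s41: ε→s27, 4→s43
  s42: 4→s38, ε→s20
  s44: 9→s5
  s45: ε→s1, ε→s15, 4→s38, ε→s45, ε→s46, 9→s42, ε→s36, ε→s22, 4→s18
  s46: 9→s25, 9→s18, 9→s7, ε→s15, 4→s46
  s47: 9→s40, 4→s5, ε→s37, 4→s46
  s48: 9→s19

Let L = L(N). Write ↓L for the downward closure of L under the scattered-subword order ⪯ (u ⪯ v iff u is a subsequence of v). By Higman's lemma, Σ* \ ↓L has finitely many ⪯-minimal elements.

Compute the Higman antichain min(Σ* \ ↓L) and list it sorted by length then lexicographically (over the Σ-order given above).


|Q|=49, |F|=10, |δ|=111 (46 ε).
min D↑ (11 st, q0=0, F={7}): 0:9→1,4→2 1:9→3,4→4 2:9→5,4→6 3:9→7,4→7 4:9→3,4→8 5:9→3,4→7 6:9→5,4→9 7:9→7,4→7 8:9→3,4→5 9:9→5,4→10 10:9→3,4→10.
'999': |S_i|=[30, 24, 15, 11] end={s0,s11,s12,s18,s23,s26,s3,s31,s32,s37,s39} rej; 3/3 single-dels accept.
'994': |S_i|=[30, 24, 15, 5] end={s0,s11,s32,s37,s39} — reject; 3/3 single-dels accept.
'494': N↓-sim [30, 27, 17, 5] end={s0,s11,s32,s37,s39} — reject; 3/3 deletions ∈↓L.
'94444': |S_i|=[30, 24, 20, 19, 17, 5] end={s0,s11,s32,s37,s39} — reject; 5/5 del acc.
'444499': N↓-sim [30, 27, 25, 21, 12, 6, 2] end={s0,s11} — reject; 6/6 deletions ∈↓L.
5 obstructions.

min(Σ*\↓L) = [999, 994, 494, 94444, 444499].


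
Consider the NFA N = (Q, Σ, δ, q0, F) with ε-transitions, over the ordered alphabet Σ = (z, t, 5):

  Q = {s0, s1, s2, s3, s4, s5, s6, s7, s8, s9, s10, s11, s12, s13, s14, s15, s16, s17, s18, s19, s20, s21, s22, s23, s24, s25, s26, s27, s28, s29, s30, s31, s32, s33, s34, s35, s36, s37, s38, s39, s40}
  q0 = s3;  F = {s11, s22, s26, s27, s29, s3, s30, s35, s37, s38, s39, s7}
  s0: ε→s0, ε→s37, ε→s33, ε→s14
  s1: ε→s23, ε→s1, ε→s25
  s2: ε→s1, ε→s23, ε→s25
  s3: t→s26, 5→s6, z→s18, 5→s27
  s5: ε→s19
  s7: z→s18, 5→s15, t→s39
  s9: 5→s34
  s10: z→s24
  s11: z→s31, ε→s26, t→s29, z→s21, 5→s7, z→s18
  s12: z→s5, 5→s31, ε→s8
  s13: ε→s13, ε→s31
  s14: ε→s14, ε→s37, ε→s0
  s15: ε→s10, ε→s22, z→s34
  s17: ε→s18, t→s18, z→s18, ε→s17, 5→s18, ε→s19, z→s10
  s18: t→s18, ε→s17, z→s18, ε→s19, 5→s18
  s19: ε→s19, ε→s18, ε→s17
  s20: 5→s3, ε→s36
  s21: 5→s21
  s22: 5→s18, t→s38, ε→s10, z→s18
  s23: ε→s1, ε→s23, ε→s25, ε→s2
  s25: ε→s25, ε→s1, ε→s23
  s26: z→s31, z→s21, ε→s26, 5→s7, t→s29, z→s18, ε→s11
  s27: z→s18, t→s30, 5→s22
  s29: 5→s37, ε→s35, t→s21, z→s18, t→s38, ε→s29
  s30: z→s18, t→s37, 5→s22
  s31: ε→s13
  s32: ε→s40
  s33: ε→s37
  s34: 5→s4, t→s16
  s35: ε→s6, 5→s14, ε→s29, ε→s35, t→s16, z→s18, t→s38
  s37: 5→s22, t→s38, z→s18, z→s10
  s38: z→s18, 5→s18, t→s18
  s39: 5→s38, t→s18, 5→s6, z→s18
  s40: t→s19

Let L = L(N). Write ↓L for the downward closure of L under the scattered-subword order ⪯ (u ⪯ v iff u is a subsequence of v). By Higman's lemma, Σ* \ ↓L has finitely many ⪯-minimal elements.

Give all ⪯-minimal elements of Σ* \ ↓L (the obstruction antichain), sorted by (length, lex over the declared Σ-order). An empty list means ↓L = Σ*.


min(Σ*\↓L) = [z, 555, tttt, ttt5, t5tt, 55tt].

|Q|=41, |F|=12, |δ|=109 (47 ε).
min D↑ (11 st, q0=0, F={1}): 0:z→1,t→2,5→3 1:z→1,t→1,5→1 2:z→1,t→4,5→5 3:z→1,t→6,5→7 4:z→1,t→8,5→9 5:z→1,t→10,5→7 6:z→1,t→9,5→7 7:z→1,t→8,5→1 8:z→1,t→1,5→1 9:z→1,t→8,5→7 10:z→1,t→1,5→8 (ε-aug+det+¬).
'z': run [28, 11] end={s10,s13,s16,s17,s18,s19,s21,s24,s31,s34,s4} ∉↓L; 1/1 single-dels accept.
'555': run [28, 21, 13, 7] end={s10,s17,s18,s19,s21,s24,s4} ∉↓L; 3/3 single-dels accept.
'tttt': N↓-sim [28, 26, 17, 8, 5] end={s10,s17,s18,s19,s24} — reject; 4/4 single-dels accept.
'ttt5': N↓-sim [28, 26, 17, 8, 6] end={s10,s17,s18,s19,s21,s24} — reject; 4/4 del acc.
't5tt': run [28, 26, 19, 9, 5] end={s10,s17,s18,s19,s24} — reject; 4/4 deletions ∈↓L.
'55tt': |S_i|=[28, 21, 13, 7, 5] end={s10,s17,s18,s19,s24} — reject; 4/4 del acc.
6 words, ⪯-incomp.


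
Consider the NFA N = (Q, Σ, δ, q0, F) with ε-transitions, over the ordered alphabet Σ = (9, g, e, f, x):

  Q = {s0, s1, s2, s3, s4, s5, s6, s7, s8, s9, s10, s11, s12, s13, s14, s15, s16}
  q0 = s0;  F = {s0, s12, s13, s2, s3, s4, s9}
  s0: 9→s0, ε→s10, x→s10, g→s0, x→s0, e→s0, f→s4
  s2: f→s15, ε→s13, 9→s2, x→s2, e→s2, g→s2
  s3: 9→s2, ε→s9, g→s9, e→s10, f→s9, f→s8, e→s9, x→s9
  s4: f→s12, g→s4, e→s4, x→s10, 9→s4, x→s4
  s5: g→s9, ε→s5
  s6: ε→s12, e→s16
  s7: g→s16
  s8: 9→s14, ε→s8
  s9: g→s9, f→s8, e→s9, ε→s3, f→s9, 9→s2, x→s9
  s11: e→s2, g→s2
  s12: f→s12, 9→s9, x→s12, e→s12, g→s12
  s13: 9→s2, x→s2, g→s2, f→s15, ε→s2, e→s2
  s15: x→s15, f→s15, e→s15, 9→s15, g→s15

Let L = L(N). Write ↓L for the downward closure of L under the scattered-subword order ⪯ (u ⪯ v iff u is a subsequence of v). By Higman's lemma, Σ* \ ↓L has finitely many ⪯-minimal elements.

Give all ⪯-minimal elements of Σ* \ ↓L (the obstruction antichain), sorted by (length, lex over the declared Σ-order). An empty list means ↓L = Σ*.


min(Σ*\↓L) = [ff99f].

|Q|=17, |F|=7, |δ|=59 (8 ε).
min D↑ (6 st, q0=0, F={5}): 0:9→0,g→0,e→0,f→1,x→0 1:9→1,g→1,e→1,f→2,x→1 2:9→3,g→2,e→2,f→2,x→2 3:9→4,g→3,e→3,f→3,x→3 4:9→4,g→4,e→4,f→5,x→4 5:9→5,g→5,e→5,f→5,x→5 (ε-aug+det+¬).
'ff99f': N↓-sim [11, 10, 9, 8, 4, 1] end={s15} — reject; 5/5 del acc.
1 words, ⪯-incomp.


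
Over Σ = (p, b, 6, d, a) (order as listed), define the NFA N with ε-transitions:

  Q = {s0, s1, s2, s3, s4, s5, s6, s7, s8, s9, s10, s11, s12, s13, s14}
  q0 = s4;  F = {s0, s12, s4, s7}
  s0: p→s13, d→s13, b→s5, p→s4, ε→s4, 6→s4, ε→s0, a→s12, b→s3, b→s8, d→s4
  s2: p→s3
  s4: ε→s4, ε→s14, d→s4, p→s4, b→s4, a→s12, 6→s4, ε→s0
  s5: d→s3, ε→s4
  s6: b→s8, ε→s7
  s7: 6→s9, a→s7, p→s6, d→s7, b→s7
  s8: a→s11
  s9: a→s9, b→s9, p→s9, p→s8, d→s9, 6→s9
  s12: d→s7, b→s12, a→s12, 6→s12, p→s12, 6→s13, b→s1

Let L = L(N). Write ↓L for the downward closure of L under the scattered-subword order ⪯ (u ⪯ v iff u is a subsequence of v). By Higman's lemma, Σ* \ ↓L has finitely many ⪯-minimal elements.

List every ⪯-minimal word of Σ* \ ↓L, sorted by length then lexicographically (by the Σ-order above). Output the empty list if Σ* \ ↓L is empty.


|Q|=15, |F|=4, |δ|=43 (7 ε).
min D↑ (4 st, q0=0, F={3}): 0:p→0,b→0,6→0,d→0,a→1 1:p→1,b→1,6→1,d→2,a→1 2:p→2,b→2,6→3,d→2,a→2 3:p→3,b→3,6→3,d→3,a→3.
'ad6': N↓-sim [13, 8, 5, 3] end={s11,s8,s9} rej; 3/3 single-dels accept.
1 minimals (antichain).

min(Σ*\↓L) = [ad6].


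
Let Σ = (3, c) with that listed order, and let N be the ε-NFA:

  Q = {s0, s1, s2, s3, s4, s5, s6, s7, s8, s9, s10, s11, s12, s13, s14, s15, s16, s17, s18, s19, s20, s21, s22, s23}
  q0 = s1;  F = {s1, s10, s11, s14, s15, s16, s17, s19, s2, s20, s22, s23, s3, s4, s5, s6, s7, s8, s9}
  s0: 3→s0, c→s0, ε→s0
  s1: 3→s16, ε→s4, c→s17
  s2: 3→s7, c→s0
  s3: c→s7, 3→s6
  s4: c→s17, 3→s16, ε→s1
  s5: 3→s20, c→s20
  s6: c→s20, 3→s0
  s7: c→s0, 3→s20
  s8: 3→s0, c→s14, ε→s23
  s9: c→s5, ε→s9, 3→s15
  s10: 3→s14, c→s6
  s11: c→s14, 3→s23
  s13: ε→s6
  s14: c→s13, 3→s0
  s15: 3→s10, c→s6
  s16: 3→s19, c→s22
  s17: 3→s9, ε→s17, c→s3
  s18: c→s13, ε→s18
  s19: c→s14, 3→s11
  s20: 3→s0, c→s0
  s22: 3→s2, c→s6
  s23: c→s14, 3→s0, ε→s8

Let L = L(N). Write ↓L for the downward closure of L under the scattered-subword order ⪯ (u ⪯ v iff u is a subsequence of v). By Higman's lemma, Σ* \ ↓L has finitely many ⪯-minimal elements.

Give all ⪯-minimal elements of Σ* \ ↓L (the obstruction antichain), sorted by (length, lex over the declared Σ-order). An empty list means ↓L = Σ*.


|Q|=24, |F|=19, |δ|=50 (9 ε).
min D↑ (18 st, q0=0, F={15}): 0:3→1,c→2 1:3→3,c→4 2:3→5,c→6 3:3→7,c→8 4:3→9,c→10 5:3→11,c→12 6:3→10,c→13 7:3→14,c→8 8:3→15,c→10 9:3→13,c→15 10:3→15,c→16 11:3→17,c→10 12:3→16,c→16 13:3→16,c→15 14:3→15,c→8 15:3→15,c→15 16:3→15,c→15 17:3→8,c→10.
'33c3': run [21, 17, 13, 5, 1] end={s0} ∉↓L; 4/4 deletions ∈↓L.
'3c3c': |S_i|=[21, 17, 9, 4, 1] end={s0} ∉↓L; 4/4 single-dels accept.
'3cc3': N↓-sim [21, 17, 9, 4, 1] end={s0} ∉↓L; 4/4 single-dels accept.
'cc33': |S_i|=[21, 14, 7, 3, 1] end={s0} — reject; 4/4 deletions ∈↓L.
'cccc': N↓-sim [21, 14, 7, 3, 1] end={s0} rej; 4/4 single-dels accept.
'33333': N↓-sim [21, 17, 13, 10, 7, 1] end={s0} — reject; 5/5 deletions ∈↓L.
6 minimals (antichain).

A = [33c3, 3c3c, 3cc3, cc33, cccc, 33333].


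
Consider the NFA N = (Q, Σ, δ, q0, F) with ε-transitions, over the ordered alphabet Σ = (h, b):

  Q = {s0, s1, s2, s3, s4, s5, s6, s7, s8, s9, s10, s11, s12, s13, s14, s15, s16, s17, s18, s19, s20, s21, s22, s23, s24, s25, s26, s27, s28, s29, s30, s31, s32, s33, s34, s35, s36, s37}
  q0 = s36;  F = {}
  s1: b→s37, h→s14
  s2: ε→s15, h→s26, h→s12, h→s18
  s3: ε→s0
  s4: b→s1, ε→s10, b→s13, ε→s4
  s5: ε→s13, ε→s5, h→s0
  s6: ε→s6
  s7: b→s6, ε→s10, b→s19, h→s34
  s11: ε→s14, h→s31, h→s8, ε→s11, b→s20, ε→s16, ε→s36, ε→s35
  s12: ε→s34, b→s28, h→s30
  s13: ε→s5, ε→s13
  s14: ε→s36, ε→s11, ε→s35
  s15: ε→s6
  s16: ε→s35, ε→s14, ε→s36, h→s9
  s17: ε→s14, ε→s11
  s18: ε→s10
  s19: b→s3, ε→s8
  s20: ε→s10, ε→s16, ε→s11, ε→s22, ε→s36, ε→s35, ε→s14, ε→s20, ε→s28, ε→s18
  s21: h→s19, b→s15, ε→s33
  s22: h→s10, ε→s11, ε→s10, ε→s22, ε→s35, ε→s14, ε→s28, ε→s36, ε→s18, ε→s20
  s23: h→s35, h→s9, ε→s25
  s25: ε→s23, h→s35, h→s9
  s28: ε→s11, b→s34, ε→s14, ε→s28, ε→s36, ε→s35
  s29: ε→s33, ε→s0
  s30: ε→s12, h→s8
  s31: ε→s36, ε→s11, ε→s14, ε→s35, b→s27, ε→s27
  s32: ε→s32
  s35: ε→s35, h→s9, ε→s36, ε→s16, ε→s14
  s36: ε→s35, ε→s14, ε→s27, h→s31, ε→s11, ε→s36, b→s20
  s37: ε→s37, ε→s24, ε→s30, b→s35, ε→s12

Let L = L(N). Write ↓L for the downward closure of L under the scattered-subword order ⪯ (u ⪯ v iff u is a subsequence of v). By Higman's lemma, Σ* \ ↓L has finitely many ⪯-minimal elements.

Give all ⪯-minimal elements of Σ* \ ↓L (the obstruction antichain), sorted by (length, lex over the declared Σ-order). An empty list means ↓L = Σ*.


min(Σ*\↓L) = [ε].

|Q|=38, |F|=0, |δ|=108 (76 ε).
min D↑ (1 st, q0=0, F={0}): 0:h→0,b→0.
ε ∈ L(D↑) ⇒ ↓L = ∅.


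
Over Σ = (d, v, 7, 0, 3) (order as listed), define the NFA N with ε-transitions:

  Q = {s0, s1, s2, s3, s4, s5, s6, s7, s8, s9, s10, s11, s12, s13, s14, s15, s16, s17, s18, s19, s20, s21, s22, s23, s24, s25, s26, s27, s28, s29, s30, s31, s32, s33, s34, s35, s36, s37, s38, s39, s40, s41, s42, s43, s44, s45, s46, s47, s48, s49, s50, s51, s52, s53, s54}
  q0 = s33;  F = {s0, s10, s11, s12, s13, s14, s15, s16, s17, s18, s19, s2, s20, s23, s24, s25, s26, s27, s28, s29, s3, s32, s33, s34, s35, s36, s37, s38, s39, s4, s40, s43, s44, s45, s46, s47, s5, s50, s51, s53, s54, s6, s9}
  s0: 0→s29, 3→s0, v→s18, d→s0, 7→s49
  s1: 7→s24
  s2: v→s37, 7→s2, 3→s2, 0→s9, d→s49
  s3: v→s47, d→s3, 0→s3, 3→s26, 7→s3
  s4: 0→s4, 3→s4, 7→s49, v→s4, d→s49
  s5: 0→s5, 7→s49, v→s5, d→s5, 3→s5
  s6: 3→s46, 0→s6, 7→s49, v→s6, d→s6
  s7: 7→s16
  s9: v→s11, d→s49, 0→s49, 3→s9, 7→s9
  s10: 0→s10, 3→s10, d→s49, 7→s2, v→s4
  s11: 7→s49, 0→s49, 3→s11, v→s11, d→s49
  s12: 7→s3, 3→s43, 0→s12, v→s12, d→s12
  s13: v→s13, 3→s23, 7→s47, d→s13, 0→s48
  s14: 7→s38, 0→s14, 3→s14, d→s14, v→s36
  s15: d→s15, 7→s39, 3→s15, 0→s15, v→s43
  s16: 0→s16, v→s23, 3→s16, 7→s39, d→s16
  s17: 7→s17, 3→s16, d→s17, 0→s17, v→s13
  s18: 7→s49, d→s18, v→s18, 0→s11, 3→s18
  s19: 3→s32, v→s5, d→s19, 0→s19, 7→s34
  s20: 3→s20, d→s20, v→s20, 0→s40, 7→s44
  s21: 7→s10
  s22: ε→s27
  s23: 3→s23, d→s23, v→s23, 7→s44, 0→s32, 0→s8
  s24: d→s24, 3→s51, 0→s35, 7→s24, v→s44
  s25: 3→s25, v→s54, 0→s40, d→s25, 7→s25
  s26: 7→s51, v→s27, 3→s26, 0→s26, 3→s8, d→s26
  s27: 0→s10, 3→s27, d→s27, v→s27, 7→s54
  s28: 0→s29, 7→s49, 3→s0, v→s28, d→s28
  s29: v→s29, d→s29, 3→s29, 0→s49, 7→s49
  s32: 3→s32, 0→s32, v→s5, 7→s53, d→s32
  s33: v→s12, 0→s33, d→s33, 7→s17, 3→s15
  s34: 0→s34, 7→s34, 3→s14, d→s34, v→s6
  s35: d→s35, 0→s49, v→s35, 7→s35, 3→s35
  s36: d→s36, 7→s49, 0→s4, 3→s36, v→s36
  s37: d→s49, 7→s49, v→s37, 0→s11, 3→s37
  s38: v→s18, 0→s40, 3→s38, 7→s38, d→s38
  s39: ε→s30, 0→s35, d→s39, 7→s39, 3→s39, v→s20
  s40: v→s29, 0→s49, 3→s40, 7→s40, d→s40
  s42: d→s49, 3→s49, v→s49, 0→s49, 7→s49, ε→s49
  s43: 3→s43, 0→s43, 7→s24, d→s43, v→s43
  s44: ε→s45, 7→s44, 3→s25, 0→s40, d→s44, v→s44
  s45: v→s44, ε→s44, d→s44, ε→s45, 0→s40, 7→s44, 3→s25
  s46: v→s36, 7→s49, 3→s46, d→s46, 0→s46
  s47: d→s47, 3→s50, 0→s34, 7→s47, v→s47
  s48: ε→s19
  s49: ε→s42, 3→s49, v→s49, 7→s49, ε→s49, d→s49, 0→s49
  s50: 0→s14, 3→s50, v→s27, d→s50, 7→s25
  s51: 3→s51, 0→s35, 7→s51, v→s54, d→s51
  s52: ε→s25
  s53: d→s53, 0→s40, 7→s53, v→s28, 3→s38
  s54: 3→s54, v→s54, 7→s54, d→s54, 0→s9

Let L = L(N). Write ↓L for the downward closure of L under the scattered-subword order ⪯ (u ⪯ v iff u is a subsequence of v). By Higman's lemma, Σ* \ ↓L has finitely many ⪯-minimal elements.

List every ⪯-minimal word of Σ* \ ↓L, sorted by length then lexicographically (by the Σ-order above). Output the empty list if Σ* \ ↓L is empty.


|Q|=55, |F|=43, |δ|=240 (10 ε).
min D↑ (43 st, q0=0, F={24}): 0:d→0,v→1,7→2,0→0,3→3 1:d→1,v→1,7→4,0→1,3→5 2:d→2,v→6,7→2,0→2,3→7 3:d→3,v→5,7→8,0→3,3→3 4:d→4,v→9,7→4,0→4,3→10 5:d→5,v→5,7→11,0→5,3→5 6:d→6,v→6,7→9,0→12,3→13 7:d→7,v→13,7→8,0→7,3→7 8:d→8,v→14,7→8,0→15,3→8 9:d→9,v→9,7→9,0→16,3→17 10:d→10,v→18,7→19,0→10,3→10 11:d→11,v→20,7→11,0→15,3→19 12:d→12,v→21,7→16,0→12,3→22 13:d→13,v→13,7→20,0→22,3→13 14:d→14,v→14,7→20,0→23,3→14 15:d→15,v→15,7→15,0→24,3→15 16:d→16,v→25,7→16,0→16,3→26 17:d→17,v→18,7→27,0→26,3→17 18:d→18,v→18,7→28,0→29,3→18 19:d→19,v→28,7→19,0→15,3→19 20:d→20,v→20,7→20,0→23,3→27 21:d→21,v→21,7→24,0→21,3→21 22:d→22,v→21,7→30,0→22,3→22 23:d→23,v→31,7→23,0→24,3→23 24:d→24,v→24,7→24,0→24,3→24 25:d→25,v→25,7→24,0→25,3→32 26:d→26,v→33,7→34,0→26,3→26 27:d→27,v→28,7→27,0→23,3→27 28:d→28,v→28,7→28,0→35,3→28 29:d→24,v→36,7→37,0→29,3→29 30:d→30,v→38,7→30,0→23,3→34 31:d→31,v→31,7→24,0→24,3→31 32:d→32,v→33,7→24,0→32,3→32 33:d→33,v→33,7→24,0→36,3→33 34:d→34,v→39,7→34,0→23,3→34 35:d→24,v→40,7→35,0→24,3→35 36:d→24,v→36,7→24,0→36,3→36 37:d→24,v→41,7→37,0→35,3→37 38:d→38,v→38,7→24,0→31,3→42 39:d→39,v→39,7→24,0→40,3→39 40:d→24,v→40,7→24,0→24,3→40 41:d→24,v→41,7→24,0→40,3→41 42:d→42,v→39,7→24,0→31,3→42 (ε-aug+det+¬).
'3700': N↓-sim [48, 38, 23, 7, 2] end={s42,s49} ∉↓L; 4/4 del acc.
'7v0v7': N↓-sim [48, 44, 36, 25, 13, 2] end={s42,s49} rej; 5/5 del acc.
'v73v0d': |S_i|=[48, 42, 33, 24, 14, 8, 2] end={s42,s49} rej; 6/6 del acc.
3 obstructions.

min(Σ*\↓L) = [3700, 7v0v7, v73v0d].


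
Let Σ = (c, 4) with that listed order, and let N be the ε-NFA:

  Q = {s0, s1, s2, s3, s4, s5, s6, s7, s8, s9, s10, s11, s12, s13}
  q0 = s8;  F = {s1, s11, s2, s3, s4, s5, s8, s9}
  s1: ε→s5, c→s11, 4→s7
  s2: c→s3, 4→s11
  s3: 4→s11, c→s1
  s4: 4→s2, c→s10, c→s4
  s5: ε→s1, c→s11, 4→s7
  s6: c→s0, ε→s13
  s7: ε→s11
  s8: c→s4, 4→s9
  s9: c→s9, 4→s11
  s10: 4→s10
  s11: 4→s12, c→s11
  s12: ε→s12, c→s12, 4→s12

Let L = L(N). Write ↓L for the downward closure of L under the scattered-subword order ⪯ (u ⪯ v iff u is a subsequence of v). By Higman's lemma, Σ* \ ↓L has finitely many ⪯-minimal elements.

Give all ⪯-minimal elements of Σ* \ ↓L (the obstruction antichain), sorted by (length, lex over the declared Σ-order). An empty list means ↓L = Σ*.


|Q|=14, |F|=8, |δ|=26 (5 ε).
min D↑ (8 st, q0=0, F={6}): 0:c→1,4→2 1:c→1,4→3 2:c→2,4→4 3:c→5,4→4 4:c→4,4→6 5:c→7,4→4 6:c→6,4→6 7:c→4,4→4.
'444': N↓-sim [11, 9, 4, 2] end={s10,s12} — reject; 3/3 single-dels accept.
'c4ccc4': |S_i|=[11, 10, 8, 6, 5, 2, 1] end={s12} — reject; 6/6 del acc.
2 obstructions.

min(Σ*\↓L) = [444, c4ccc4].


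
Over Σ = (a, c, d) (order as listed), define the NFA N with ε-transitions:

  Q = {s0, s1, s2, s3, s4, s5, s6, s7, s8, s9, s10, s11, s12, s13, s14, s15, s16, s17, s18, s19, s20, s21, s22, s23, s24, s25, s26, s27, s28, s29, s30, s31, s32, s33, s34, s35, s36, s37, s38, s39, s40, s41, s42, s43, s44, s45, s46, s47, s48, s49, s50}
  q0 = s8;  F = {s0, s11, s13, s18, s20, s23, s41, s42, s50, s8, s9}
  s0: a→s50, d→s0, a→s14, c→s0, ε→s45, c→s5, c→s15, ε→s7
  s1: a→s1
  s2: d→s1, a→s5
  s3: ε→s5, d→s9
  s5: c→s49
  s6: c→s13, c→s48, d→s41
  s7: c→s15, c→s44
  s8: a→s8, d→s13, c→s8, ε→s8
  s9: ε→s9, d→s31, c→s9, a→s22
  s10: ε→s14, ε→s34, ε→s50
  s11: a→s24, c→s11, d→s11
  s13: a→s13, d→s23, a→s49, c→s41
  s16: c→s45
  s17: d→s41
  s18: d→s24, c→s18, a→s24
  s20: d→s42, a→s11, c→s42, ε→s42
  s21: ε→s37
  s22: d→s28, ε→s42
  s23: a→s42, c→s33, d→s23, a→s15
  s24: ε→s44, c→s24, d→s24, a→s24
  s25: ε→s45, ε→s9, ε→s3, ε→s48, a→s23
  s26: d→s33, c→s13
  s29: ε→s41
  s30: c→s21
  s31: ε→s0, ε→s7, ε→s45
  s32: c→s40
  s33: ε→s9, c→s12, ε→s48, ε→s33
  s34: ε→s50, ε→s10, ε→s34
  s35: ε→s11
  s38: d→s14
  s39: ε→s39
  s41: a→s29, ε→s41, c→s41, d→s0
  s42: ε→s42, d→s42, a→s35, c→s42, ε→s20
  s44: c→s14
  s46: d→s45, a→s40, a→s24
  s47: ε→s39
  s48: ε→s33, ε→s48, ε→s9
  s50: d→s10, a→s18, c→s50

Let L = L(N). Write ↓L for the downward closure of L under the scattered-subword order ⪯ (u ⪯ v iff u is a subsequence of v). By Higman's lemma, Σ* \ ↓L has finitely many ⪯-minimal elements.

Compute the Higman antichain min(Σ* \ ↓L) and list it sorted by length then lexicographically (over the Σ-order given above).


min(Σ*\↓L) = [ddaaa, dcdaad].

|Q|=51, |F|=11, |δ|=100 (35 ε).
min D↑ (11 st, q0=0, F={10}): 0:a→0,c→0,d→1 1:a→1,c→2,d→3 2:a→2,c→2,d→4 3:a→5,c→6,d→3 4:a→7,c→4,d→4 5:a→8,c→5,d→5 6:a→5,c→6,d→4 7:a→9,c→7,d→7 8:a→10,c→8,d→8 9:a→10,c→9,d→10 10:a→10,c→10,d→10 (ε-aug+det+¬).
'ddaaa': N↓-sim [29, 28, 25, 14, 6, 3] end={s14,s24,s44} — reject; 5/5 del acc.
'dcdaad': |S_i|=[29, 28, 26, 19, 9, 4, 3] end={s14,s24,s44} ∉↓L; 6/6 del acc.
2 words, ⪯-incomp.


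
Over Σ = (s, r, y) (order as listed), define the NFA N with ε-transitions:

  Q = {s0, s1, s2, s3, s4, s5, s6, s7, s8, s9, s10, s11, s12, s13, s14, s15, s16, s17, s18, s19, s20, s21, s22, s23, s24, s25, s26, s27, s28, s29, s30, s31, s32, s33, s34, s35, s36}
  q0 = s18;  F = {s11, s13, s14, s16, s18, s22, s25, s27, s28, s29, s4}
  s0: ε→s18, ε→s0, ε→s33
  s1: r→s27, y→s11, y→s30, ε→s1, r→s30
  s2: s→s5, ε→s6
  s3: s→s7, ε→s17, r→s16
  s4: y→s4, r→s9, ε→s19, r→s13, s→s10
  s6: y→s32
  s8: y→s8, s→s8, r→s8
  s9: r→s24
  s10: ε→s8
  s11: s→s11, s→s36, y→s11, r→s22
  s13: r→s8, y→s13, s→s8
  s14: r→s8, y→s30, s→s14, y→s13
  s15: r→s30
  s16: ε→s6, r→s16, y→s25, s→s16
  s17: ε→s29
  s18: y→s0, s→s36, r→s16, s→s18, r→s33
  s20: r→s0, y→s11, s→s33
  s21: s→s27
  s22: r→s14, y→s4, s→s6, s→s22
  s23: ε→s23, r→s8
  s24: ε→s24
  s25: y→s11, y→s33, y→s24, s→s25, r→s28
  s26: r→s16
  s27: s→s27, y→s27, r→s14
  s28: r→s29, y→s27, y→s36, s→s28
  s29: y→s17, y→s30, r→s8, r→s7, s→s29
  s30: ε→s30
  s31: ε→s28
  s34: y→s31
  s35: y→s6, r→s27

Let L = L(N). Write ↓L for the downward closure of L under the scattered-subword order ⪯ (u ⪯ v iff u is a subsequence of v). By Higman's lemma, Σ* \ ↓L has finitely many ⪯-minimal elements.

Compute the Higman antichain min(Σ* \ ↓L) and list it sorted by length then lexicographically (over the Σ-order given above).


min(Σ*\↓L) = [ryrrr, ryyrys].

|Q|=37, |F|=11, |δ|=80 (14 ε).
min D↑ (12 st, q0=0, F={8}): 0:s→0,r→1,y→0 1:s→1,r→1,y→2 2:s→2,r→3,y→4 3:s→3,r→5,y→6 4:s→4,r→7,y→4 5:s→5,r→8,y→5 6:s→6,r→9,y→6 7:s→7,r→9,y→10 8:s→8,r→8,y→8 9:s→9,r→8,y→11 10:s→8,r→11,y→10 11:s→8,r→8,y→11 [Hopcroft].
'ryrrr': run [24, 22, 21, 18, 9, 3] end={s24,s7,s8} ∉↓L; 5/5 del acc.
'ryyrys': |S_i|=[24, 22, 21, 19, 13, 9, 2] end={s10,s8} ∉↓L; 6/6 single-dels accept.
2 minimals (antichain).


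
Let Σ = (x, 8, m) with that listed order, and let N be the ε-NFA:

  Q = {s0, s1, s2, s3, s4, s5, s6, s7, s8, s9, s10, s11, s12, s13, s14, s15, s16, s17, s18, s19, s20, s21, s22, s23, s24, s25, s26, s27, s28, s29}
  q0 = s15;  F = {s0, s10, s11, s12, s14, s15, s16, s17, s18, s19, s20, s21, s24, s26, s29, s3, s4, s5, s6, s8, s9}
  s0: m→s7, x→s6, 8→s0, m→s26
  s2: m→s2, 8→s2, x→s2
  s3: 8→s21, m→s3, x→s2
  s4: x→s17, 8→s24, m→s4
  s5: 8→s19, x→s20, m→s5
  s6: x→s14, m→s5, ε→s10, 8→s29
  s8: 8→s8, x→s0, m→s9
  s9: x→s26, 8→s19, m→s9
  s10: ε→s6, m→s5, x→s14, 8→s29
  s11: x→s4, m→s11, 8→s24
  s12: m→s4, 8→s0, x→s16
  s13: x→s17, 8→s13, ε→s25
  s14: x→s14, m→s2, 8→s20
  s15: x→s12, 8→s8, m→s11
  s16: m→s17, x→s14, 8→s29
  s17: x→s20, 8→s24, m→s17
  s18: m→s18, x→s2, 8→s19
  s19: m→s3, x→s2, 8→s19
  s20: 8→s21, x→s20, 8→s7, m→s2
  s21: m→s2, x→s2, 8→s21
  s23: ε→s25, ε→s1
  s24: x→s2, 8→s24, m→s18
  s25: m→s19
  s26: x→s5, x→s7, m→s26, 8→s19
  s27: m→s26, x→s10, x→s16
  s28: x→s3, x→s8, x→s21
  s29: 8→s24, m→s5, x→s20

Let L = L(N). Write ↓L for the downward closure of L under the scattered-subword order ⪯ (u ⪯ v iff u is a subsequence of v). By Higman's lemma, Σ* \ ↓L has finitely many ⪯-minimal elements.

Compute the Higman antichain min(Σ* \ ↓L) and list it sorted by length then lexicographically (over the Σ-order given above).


Antichain: [m8x, xxxm, xx88x, 8m8m8m].

|Q|=30, |F|=21, |δ|=83 (5 ε).
min D↑ (21 st, q0=0, F={15}): 0:x→1,8→2,m→3 1:x→4,8→5,m→6 2:x→5,8→2,m→7 3:x→6,8→8,m→3 4:x→9,8→10,m→11 5:x→12,8→5,m→13 6:x→11,8→8,m→6 7:x→13,8→14,m→7 8:x→15,8→8,m→16 9:x→9,8→17,m→15 10:x→17,8→8,m→18 11:x→17,8→8,m→11 12:x→9,8→10,m→18 13:x→18,8→14,m→13 14:x→15,8→14,m→19 15:x→15,8→15,m→15 16:x→15,8→14,m→16 17:x→17,8→20,m→15 18:x→17,8→14,m→18 19:x→15,8→20,m→19 20:x→15,8→20,m→15 [Hopcroft].
'm8x': N↓-sim [23, 14, 7, 1] end={s2} — reject; 3/3 del acc.
'xxxm': |S_i|=[23, 19, 15, 5, 1] end={s2} ∉↓L; 4/4 deletions ∈↓L.
'xx88x': |S_i|=[23, 19, 15, 10, 7, 1] end={s2} rej; 5/5 del acc.
'8m8m8m': |S_i|=[23, 17, 10, 5, 3, 2, 1] end={s2} — reject; 6/6 single-dels accept.
4 obstructions.


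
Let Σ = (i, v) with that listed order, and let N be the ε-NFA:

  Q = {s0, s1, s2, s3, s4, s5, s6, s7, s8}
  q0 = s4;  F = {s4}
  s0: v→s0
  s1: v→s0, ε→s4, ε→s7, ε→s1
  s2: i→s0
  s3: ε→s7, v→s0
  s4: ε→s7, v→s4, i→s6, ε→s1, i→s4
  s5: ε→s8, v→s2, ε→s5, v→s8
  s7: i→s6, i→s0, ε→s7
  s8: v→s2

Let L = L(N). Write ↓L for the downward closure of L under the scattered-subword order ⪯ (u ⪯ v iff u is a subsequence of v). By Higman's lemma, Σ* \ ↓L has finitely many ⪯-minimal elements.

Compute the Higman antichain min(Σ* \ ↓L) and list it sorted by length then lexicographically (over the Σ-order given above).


A = [].

|Q|=9, |F|=1, |δ|=21 (9 ε).
min D↑ (1 st, q0=0, F={}): 0:i→0,v→0 (ε-aug+det+¬).
L(D↑) = ∅; no obstructions.


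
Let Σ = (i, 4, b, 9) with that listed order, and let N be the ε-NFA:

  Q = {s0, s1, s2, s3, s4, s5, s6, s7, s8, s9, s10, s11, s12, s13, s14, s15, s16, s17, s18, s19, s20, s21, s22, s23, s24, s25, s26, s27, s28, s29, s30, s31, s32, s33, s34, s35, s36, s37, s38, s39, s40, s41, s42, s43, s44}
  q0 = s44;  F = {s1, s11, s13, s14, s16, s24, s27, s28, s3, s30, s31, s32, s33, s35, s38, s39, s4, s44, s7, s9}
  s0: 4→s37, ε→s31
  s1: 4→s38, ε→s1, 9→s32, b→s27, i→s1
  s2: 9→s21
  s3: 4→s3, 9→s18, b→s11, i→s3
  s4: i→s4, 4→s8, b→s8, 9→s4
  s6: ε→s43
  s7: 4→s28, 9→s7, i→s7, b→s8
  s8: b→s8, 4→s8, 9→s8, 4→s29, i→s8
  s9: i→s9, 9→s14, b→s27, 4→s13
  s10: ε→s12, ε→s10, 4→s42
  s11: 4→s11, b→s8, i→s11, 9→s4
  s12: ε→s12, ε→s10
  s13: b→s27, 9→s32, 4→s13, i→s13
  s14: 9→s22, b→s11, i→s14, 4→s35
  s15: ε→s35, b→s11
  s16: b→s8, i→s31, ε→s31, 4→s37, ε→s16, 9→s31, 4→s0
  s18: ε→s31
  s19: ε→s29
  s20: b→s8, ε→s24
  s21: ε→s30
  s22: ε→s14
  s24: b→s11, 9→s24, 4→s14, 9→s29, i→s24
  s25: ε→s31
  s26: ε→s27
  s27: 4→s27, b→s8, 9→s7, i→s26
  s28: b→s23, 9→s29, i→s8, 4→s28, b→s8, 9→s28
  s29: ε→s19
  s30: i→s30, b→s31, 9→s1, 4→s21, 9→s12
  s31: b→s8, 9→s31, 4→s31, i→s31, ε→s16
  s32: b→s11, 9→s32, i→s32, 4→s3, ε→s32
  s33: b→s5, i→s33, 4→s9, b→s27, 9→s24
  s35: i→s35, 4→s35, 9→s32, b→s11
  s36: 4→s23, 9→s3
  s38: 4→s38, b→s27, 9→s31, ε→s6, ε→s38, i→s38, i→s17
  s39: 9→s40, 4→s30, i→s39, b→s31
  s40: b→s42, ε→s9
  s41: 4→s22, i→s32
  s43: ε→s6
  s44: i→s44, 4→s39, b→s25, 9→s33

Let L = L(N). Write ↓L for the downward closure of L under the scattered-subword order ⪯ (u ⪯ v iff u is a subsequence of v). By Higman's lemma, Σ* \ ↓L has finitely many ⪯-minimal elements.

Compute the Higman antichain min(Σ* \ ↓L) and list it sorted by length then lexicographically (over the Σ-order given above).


|Q|=45, |F|=20, |δ|=126 (24 ε).
min D↑ (20 st, q0=0, F={6}): 0:i→0,4→1,b→2,9→3 1:i→1,4→4,b→2,9→5 2:i→2,4→2,b→6,9→2 3:i→3,4→5,b→7,9→8 4:i→4,4→4,b→2,9→9 5:i→5,4→10,b→7,9→11 6:i→6,4→6,b→6,9→6 7:i→7,4→7,b→6,9→12 8:i→8,4→11,b→13,9→8 9:i→9,4→14,b→7,9→15 10:i→10,4→10,b→7,9→15 11:i→11,4→16,b→13,9→11 12:i→12,4→17,b→6,9→12 13:i→13,4→13,b→6,9→18 14:i→14,4→14,b→7,9→2 15:i→15,4→19,b→13,9→15 16:i→16,4→16,b→13,9→15 17:i→6,4→17,b→6,9→17 18:i→18,4→6,b→6,9→18 19:i→19,4→19,b→13,9→2.
'bb': N↓-sim [39, 17, 4] end={s19,s23,s29,s8} rej; 2/2 deletions ∈↓L.
'9b94i': run [39, 34, 12, 7, 5, 3] end={s19,s29,s8} — reject; 5/5 single-dels accept.
'99b94': run [39, 34, 19, 6, 4, 3] end={s19,s29,s8} ∉↓L; 5/5 del acc.
'44949b': N↓-sim [39, 34, 29, 25, 21, 12, 4] end={s19,s23,s29,s8} rej; 6/6 del acc.
4 obstructions.

Antichain: [bb, 9b94i, 99b94, 44949b].


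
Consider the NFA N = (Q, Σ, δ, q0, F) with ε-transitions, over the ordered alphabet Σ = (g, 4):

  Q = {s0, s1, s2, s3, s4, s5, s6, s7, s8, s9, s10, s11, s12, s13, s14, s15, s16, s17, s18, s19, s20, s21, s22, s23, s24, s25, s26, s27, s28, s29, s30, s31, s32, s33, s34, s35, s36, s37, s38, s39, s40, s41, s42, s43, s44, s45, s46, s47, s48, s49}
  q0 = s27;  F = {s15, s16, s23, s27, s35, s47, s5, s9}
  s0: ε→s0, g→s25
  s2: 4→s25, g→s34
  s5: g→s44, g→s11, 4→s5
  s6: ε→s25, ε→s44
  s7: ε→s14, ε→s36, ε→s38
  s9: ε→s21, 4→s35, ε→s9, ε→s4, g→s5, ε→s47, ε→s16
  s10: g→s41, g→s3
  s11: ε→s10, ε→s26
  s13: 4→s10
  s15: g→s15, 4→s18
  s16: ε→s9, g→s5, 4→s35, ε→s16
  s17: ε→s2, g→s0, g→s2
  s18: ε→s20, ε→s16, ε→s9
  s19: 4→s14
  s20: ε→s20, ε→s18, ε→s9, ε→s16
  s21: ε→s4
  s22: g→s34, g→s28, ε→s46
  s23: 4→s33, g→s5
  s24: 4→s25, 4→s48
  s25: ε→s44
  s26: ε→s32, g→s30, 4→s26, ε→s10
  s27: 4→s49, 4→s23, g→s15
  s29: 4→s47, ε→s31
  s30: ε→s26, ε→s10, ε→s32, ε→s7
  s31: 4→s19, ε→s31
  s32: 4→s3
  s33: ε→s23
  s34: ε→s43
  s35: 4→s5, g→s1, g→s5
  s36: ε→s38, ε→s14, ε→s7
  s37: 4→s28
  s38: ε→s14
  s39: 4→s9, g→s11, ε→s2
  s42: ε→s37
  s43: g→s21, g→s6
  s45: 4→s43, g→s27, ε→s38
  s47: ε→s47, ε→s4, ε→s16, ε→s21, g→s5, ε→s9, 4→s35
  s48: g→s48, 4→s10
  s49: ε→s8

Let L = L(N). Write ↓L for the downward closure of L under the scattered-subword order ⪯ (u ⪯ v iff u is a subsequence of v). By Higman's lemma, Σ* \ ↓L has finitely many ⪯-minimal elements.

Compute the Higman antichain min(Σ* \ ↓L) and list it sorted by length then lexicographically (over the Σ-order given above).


|Q|=50, |F|=8, |δ|=95 (49 ε).
min D↑ (7 st, q0=0, F={6}): 0:g→1,4→2 1:g→1,4→3 2:g→4,4→2 3:g→4,4→5 4:g→6,4→4 5:g→4,4→4 6:g→6,4→6.
'4gg': N↓-sim [28, 26, 14, 12] end={s10,s11,s14,s26,s3,s30,s32,s36,s38,s41,s44,s7} — reject; 3/3 single-dels accept.
'g444g': run [28, 23, 22, 15, 13, 12] end={s10,s11,s14,s26,s3,s30,s32,s36,s38,s41,s44,s7} ∉↓L; 5/5 deletions ∈↓L.
2 obstructions.

Antichain: [4gg, g444g].


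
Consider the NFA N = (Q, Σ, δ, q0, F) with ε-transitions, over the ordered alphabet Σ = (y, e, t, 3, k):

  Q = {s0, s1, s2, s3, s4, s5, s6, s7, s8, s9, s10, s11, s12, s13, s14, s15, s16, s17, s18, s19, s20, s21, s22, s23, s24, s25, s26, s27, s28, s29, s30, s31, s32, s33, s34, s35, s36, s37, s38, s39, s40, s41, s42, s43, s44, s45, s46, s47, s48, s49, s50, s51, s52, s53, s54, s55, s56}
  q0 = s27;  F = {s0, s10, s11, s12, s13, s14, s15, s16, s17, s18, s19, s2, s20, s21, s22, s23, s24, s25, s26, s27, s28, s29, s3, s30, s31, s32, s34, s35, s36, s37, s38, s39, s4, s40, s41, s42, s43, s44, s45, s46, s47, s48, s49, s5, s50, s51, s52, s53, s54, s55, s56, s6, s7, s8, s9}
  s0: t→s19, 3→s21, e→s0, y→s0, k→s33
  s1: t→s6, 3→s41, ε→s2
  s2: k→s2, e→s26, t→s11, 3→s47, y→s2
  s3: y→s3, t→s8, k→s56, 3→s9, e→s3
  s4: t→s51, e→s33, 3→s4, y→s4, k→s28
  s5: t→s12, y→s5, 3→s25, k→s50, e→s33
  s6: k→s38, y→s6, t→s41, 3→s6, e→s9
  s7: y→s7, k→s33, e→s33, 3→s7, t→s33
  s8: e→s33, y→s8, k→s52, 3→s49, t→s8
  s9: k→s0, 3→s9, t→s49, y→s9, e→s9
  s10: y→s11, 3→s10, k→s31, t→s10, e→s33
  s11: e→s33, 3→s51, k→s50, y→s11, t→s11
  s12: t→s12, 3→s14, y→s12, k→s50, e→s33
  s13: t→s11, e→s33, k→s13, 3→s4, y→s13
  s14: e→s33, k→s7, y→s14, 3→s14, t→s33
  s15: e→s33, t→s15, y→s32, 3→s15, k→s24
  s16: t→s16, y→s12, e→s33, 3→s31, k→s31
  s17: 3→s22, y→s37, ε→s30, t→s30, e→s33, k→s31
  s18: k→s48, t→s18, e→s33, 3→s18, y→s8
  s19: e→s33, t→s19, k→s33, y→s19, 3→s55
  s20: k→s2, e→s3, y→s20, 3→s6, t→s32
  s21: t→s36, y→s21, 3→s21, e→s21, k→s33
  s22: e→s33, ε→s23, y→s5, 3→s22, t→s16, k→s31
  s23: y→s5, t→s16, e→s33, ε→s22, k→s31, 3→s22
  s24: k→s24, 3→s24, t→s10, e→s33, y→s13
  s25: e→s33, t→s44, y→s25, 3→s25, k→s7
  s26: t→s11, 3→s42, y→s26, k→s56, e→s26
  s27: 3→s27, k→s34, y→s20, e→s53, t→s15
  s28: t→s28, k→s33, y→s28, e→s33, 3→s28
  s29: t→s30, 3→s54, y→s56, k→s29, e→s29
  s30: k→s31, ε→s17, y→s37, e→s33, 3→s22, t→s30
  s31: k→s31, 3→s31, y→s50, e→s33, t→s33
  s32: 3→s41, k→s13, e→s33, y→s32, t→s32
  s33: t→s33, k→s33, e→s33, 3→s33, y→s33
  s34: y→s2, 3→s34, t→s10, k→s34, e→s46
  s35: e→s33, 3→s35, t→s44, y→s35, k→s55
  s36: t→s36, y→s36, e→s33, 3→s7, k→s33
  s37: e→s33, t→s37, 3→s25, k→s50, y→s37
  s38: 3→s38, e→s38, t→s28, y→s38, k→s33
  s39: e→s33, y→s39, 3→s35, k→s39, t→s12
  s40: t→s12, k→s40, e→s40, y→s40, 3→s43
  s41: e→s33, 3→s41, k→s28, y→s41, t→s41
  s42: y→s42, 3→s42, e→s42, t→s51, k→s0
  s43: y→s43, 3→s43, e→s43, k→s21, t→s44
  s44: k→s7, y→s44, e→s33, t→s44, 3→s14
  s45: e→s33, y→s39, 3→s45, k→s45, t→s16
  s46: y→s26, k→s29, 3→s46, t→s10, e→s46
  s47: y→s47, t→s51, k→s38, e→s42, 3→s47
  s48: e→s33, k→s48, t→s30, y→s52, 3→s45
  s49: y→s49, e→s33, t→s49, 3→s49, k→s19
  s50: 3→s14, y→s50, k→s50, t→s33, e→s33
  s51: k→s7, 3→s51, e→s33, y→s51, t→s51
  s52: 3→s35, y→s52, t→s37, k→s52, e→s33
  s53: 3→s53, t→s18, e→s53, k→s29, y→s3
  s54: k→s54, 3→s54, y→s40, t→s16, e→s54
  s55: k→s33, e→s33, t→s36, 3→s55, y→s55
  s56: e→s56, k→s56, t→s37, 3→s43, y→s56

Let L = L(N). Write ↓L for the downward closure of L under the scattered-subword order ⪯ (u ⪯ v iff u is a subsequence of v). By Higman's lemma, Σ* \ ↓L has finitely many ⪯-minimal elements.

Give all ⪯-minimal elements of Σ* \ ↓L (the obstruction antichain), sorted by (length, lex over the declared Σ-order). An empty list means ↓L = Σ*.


Antichain: [te, y3kk, ktkt, ek3t3t].

|Q|=57, |F|=55, |δ|=287 (5 ε).
min D↑ (54 st, q0=0, F={11}): 0:y→1,e→2,t→3,3→0,k→4 1:y→1,e→5,t→6,3→7,k→8 2:y→5,e→2,t→9,3→2,k→10 3:y→6,e→11,t→3,3→3,k→12 4:y→8,e→13,t→14,3→4,k→4 5:y→5,e→5,t→15,3→16,k→17 6:y→6,e→11,t→6,3→18,k→19 7:y→7,e→16,t→18,3→7,k→20 8:y→8,e→21,t→22,3→23,k→8 9:y→15,e→11,t→9,3→9,k→24 10:y→17,e→10,t→25,3→26,k→10 11:y→11,e→11,t→11,3→11,k→11 12:y→19,e→11,t→14,3→12,k→12 13:y→21,e→13,t→14,3→13,k→10 14:y→22,e→11,t→14,3→14,k→27 15:y→15,e→11,t→15,3→28,k→29 16:y→16,e→16,t→28,3→16,k→30 17:y→17,e→17,t→31,3→32,k→17 18:y→18,e→11,t→18,3→18,k→33 19:y→19,e→11,t→22,3→34,k→19 20:y→20,e→20,t→33,3→20,k→11 21:y→21,e→21,t→22,3→35,k→17 22:y→22,e→11,t→22,3→36,k→37 23:y→23,e→35,t→36,3→23,k→20 24:y→29,e→11,t→25,3→38,k→24 25:y→31,e→11,t→25,3→39,k→27 26:y→40,e→26,t→41,3→26,k→26 27:y→37,e→11,t→11,3→27,k→27 28:y→28,e→11,t→28,3→28,k→42 29:y→29,e→11,t→31,3→43,k→29 30:y→30,e→30,t→42,3→44,k→11 31:y→31,e→11,t→31,3→45,k→37 32:y→32,e→32,t→46,3→32,k→44 33:y→33,e→11,t→33,3→33,k→11 34:y→34,e→11,t→36,3→34,k→33 35:y→35,e→35,t→36,3→35,k→30 36:y→36,e→11,t→36,3→36,k→47 37:y→37,e→11,t→11,3→48,k→37 38:y→49,e→11,t→41,3→38,k→38 39:y→50,e→11,t→41,3→39,k→27 40:y→40,e→40,t→51,3→32,k→40 41:y→51,e→11,t→41,3→27,k→27 42:y→42,e→11,t→42,3→52,k→11 43:y→43,e→11,t→46,3→43,k→52 44:y→44,e→44,t→53,3→44,k→11 45:y→45,e→11,t→46,3→45,k→47 46:y→46,e→11,t→46,3→48,k→47 47:y→47,e→11,t→11,3→47,k→11 48:y→48,e→11,t→11,3→48,k→47 49:y→49,e→11,t→51,3→43,k→49 50:y→50,e→11,t→51,3→45,k→37 51:y→51,e→11,t→51,3→48,k→37 52:y→52,e→11,t→53,3→52,k→11 53:y→53,e→11,t→53,3→47,k→11 (ε-aug+det+¬).
'te': run [56, 36, 1] end={s33} rej; 2/2 del acc.
'y3kk': run [56, 38, 22, 9, 1] end={s33} — reject; 4/4 deletions ∈↓L.
'ktkt': |S_i|=[56, 44, 22, 5, 1] end={s33} — reject; 4/4 del acc.
'ek3t3t': N↓-sim [56, 44, 30, 21, 9, 5, 1] end={s33} — reject; 6/6 del acc.
4 words, ⪯-incomp.


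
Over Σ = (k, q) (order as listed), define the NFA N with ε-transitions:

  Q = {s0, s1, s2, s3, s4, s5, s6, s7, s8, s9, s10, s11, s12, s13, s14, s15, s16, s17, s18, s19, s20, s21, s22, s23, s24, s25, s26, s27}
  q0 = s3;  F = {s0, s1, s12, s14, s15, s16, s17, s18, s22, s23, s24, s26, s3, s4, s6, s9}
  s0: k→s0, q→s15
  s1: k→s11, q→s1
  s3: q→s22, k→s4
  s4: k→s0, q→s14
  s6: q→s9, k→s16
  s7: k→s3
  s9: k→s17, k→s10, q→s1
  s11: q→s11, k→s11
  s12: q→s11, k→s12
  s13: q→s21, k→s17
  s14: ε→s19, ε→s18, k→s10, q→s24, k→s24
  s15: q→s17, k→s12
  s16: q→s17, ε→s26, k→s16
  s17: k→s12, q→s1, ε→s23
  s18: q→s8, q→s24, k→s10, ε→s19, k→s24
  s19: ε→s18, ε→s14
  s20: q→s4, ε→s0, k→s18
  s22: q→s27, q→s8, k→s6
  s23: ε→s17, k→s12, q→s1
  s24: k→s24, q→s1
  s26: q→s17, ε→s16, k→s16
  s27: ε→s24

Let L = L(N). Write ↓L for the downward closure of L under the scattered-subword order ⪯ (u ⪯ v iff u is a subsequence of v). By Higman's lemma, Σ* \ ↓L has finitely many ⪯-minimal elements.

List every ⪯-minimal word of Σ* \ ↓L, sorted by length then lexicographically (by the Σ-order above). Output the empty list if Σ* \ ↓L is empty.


|Q|=28, |F|=16, |δ|=55 (11 ε).
min D↑ (14 st, q0=0, F={13}): 0:k→1,q→2 1:k→3,q→4 2:k→5,q→6 3:k→3,q→7 4:k→6,q→6 5:k→8,q→9 6:k→6,q→10 7:k→11,q→12 8:k→8,q→12 9:k→12,q→10 10:k→13,q→10 11:k→11,q→13 12:k→11,q→10 13:k→13,q→13 [Hopcroft].
'qqqk': |S_i|=[21, 18, 10, 2, 1] end={s11} ∉↓L; 4/4 single-dels accept.
'kkqkq': |S_i|=[21, 18, 11, 6, 2, 1] end={s11} rej; 5/5 del acc.
'kqkqk': |S_i|=[21, 18, 13, 7, 2, 1] end={s11} rej; 5/5 deletions ∈↓L.
'qkqkkq': N↓-sim [21, 18, 11, 7, 6, 2, 1] end={s11} — reject; 6/6 single-dels accept.
4 minimals (antichain).

A = [qqqk, kkqkq, kqkqk, qkqkkq].


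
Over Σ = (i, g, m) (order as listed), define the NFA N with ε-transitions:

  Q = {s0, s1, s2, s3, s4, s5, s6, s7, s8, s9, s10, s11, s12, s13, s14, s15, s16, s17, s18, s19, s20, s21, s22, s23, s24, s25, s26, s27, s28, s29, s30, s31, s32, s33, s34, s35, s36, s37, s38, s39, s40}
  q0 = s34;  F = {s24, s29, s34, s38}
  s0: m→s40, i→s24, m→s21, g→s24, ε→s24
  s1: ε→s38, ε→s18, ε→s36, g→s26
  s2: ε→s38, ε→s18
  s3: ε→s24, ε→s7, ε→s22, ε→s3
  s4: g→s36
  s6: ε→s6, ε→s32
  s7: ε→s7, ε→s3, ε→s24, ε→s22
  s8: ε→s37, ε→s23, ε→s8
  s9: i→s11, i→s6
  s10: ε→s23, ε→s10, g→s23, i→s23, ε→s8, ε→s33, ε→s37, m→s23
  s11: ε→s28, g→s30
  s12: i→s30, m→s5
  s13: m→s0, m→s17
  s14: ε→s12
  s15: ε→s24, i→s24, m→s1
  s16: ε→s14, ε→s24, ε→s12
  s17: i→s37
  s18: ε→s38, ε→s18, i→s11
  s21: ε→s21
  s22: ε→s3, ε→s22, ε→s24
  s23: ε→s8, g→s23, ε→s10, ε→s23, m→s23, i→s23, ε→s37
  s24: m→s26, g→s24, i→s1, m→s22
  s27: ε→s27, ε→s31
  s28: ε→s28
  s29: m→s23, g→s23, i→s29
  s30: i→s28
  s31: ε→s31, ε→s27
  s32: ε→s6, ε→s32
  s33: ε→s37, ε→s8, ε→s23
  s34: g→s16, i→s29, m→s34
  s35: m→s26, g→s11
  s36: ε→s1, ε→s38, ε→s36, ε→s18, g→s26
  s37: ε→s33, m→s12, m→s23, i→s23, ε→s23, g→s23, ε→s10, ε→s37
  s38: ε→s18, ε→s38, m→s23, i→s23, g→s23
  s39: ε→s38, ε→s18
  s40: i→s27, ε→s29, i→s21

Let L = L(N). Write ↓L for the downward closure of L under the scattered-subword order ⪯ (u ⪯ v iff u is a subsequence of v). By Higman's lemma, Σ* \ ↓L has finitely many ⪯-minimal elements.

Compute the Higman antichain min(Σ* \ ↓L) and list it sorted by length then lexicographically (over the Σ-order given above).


Antichain: [ig, im, gii].

|Q|=41, |F|=4, |δ|=109 (63 ε).
min D↑ (5 st, q0=0, F={3}): 0:i→1,g→2,m→0 1:i→1,g→3,m→3 2:i→4,g→2,m→2 3:i→3,g→3,m→3 4:i→3,g→3,m→3 (ε-aug+det+¬).
'ig': N↓-sim [23, 16, 10] end={s10,s12,s23,s26,s28,s30,s33,s37,s5,s8} rej; 2/2 del acc.
'im': run [23, 16, 9] end={s10,s12,s23,s28,s30,s33,s37,s5,s8} — reject; 2/2 deletions ∈↓L.
'gii': N↓-sim [23, 21, 15, 10] end={s10,s11,s12,s23,s28,s30,s33,s37,s5,s8} ∉↓L; 3/3 deletions ∈↓L.
3 minimals (antichain).
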